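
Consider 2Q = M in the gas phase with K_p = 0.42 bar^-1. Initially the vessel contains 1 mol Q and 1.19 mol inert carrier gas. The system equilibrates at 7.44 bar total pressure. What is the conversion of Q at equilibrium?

Take 1 mol Q as basis and let X be its fractional conversion, so ξ = 0.5X.
Species balance: n_Q = 1 − X; n_M = 0.5X; n_I = 1.19 (inert).
Total moles n_T = 2.19 − 0.5X.
y_i = n_i/n_T, p_i = y_i·P. K_p = p_M / (p_Q^2).
Setting this equal to 0.42 bar^-1 and taking the physical root (0 < X < 1) gives X = 0.580.

X = 0.580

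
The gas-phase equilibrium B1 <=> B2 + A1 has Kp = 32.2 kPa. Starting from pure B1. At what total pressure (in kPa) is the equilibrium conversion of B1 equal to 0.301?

P = 323 kPa

Basis: 1 mol B1 initially; let X = conversion of B1. Extent ξ = X.
At extent ξ: n_B1 = 1 − X; n_B2 = X; n_A1 = X.
n_T = Σnᵢ = 1 + X.
Kp = p_B2 p_A1 / (p_B1) with p_i = (n_i/n_T)·P.
At X = 0.301: the mole-fraction product g(X) = Π y_i^ν_i = 0.09963. Since Kp = g(X)·P^{1}, P = (Kp/g)^(1/1) = (32.2/0.09963)^(1/1) = 323 kPa.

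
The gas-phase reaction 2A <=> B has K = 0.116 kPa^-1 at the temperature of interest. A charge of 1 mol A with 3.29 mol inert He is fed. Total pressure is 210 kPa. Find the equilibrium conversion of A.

Basis: 1 mol A initially; let X = conversion of A. Extent ξ = 0.5X.
At extent ξ: n_A = 1 − X; n_B = 0.5X; n_I = 3.29 (inert).
n_T = Σnᵢ = 4.29 − 0.5X.
Mole fractions y_i = n_i/n_T; K = p_B / (p_A^2) with p_i = y_i·P.
This yields a degree-2 equation in X; solving on (0,1), X = 0.754.

X = 0.754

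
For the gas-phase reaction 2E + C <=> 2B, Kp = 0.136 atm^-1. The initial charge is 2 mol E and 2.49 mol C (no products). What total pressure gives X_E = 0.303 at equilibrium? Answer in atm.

P = 2.66 atm

Let X = conversion of E (basis 2 mol E); extent of reaction ξ = X.
Species balance: n_E = 2 − 2X; n_C = 2.49 − X; n_B = 2X.
Total moles n_T = 4.49 − X.
Kp = p_B^2 / (p_E^2 p_C) with p_i = (n_i/n_T)·P.
At X = 0.303: the mole-fraction product g(X) = Π y_i^ν_i = 0.3618. Since Kp = g(X)·P^{-1}, P = (g/Kp)^(1/1) = (0.3618/0.136)^(1/1) = 2.66 atm.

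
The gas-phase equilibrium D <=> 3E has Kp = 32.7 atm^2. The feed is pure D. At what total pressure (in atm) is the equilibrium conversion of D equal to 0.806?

Take 1 mol D as basis and let X be its fractional conversion, so ξ = X.
Moles: n_D = 1 − X; n_E = 3X.
Total moles n_T = 1 + 2X.
Kp = p_E^3 / (p_D) with p_i = (n_i/n_T)·P.
At X = 0.806: the mole-fraction product g(X) = Π y_i^ν_i = 10.68. Since Kp = g(X)·P^{2}, P = (Kp/g)^(1/2) = (32.7/10.68)^(1/2) = 1.75 atm.

P = 1.75 atm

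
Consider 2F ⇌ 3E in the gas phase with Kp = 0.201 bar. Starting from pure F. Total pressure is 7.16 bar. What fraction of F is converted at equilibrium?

X = 0.182

Let X = conversion of F (basis 1 mol F); extent of reaction ξ = 0.5X.
Moles: n_F = 1 − X; n_E = 1.5X.
n_T = Σnᵢ = 1 + 0.5X.
y_i = n_i/n_T, p_i = y_i·P. Kp = p_E^3 / (p_F^2).
Substituting and setting equal to 0.201 bar gives a polynomial in X; the root in (0,1) is X = 0.182.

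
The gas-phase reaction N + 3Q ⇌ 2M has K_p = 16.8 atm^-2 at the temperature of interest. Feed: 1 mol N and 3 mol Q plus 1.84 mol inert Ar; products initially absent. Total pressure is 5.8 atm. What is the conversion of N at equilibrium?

Let X = conversion of N (basis 1 mol N); extent of reaction ξ = X.
At extent ξ: n_N = 1 − X; n_Q = 3 − 3X; n_M = 2X; n_I = 1.84 (inert).
n_T = Σnᵢ = 5.84 − 2X.
y_i = n_i/n_T, p_i = y_i·P. K_p = p_M^2 / (p_N p_Q^3).
Equating to 16.8 atm^-2 and solving on 0 < X < 1: X = 0.769.

X = 0.769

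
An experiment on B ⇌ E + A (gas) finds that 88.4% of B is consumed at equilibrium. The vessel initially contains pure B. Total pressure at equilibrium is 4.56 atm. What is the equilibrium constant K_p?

K_p = 16.3 atm

Take 1 mol B as basis and let X be its fractional conversion, so ξ = X.
At extent ξ: n_B = 1 − X; n_E = X; n_A = X.
Total moles n_T = 1 + X.
At X = 0.884: n_B = 0.116, n_E = 0.884, n_A = 0.884, n_T = 1.88.
p_i = (n_i/n_T)·P. K_p = p_E p_A / (p_B) = 16.3 atm.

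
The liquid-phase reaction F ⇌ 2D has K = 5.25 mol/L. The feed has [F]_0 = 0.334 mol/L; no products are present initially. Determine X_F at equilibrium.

Let X = conversion of F; extent ξ = 0.334·X mol/L.
Concentrations: [F] = 0.334 − 0.334X; [D] = 0.668X.
K = [D]^2 / ([F]).
Solving K = 5.25 for X ∈ (0,1): X = 0.826.

X = 0.826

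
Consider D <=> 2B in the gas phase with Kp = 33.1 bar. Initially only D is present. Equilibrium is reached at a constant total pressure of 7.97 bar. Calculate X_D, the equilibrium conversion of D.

Take 1 mol D as basis and let X be its fractional conversion, so ξ = X.
Moles: n_D = 1 − X; n_B = 2X.
Summing: n_T = 1 + X.
With p_i = (n_i/n_T)P, Kp = p_B^2 / (p_D).
Setting this equal to 33.1 bar and taking the physical root (0 < X < 1) gives X = 0.714.

X = 0.714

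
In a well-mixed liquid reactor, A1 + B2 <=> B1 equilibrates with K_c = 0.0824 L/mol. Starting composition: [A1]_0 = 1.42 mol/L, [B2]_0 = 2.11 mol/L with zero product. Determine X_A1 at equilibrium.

X = 0.136

Let X = conversion of A1; extent ξ = 1.42·X mol/L.
Concentrations: [A1] = 1.42 − 1.42X; [B2] = 2.11 − 1.42X; [B1] = 1.42X.
K_c = [B1] / ([A1] [B2]).
This equals 0.0824 at X = 0.136 (the root in 0 < X < 1).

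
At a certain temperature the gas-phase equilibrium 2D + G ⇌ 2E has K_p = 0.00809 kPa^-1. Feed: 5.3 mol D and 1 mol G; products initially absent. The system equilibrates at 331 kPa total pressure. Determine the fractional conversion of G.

X = 0.715

Basis: 1 mol G initially; let X = conversion of G. Extent ξ = X.
Moles: n_D = 5.3 − 2X; n_G = 1 − X; n_E = 2X.
n_T = Σnᵢ = 6.3 − X.
With p_i = (n_i/n_T)P, K_p = p_E^2 / (p_D^2 p_G).
Equating to 0.00809 kPa^-1 and solving on 0 < X < 1: X = 0.715.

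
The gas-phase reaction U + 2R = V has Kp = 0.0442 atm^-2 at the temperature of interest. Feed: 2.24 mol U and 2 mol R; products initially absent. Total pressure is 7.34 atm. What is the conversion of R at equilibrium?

X = 0.455

Take 2 mol R as basis and let X be its fractional conversion, so ξ = X.
At extent ξ: n_U = 2.24 − X; n_R = 2 − 2X; n_V = X.
Summing: n_T = 4.24 − 2X.
With p_i = (n_i/n_T)P, Kp = p_V / (p_U p_R^2).
Equating to 0.0442 atm^-2 and solving on 0 < X < 1: X = 0.455.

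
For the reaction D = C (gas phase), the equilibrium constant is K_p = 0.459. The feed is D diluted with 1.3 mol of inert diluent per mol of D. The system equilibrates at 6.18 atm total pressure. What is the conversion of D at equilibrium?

X = 0.315

Let X = conversion of D (basis 1 mol D); extent of reaction ξ = X.
Mole table: n_D = 1 − X; n_C = X; n_I = 1.3 (inert).
Since Δν = 0, n_T = 2.3 throughout.
With p_i = (n_i/n_T)P, K_p = p_C / (p_D).
Substituting and setting equal to 0.459 gives a polynomial in X; the root in (0,1) is X = 0.315.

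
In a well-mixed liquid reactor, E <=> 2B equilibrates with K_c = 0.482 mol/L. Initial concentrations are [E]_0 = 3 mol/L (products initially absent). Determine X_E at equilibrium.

Let X = conversion of E; extent ξ = 3·X mol/L.
Concentrations: [E] = 3 − 3X; [B] = 6X.
K_c = [B]^2 / ([E]).
Equating to 0.482 mol/L: the physical root is X = 0.181.

X = 0.181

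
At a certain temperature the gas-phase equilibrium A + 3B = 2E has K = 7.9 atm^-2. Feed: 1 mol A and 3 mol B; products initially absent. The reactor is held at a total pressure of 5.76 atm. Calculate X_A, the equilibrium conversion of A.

X = 0.787

Basis: 1 mol A initially; let X = conversion of A. Extent ξ = X.
Moles: n_A = 1 − X; n_B = 3 − 3X; n_E = 2X.
n_T = Σnᵢ = 4 − 2X.
y_i = n_i/n_T, p_i = y_i·P. K = p_E^2 / (p_A p_B^3).
Setting this equal to 7.9 atm^-2 and taking the physical root (0 < X < 1) gives X = 0.787.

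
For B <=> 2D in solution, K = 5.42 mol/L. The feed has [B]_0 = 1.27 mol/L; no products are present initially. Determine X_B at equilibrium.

X = 0.629

Let X = conversion of B; extent ξ = 1.27·X mol/L.
Concentrations: [B] = 1.27 − 1.27X; [D] = 2.54X.
K = [D]^2 / ([B]).
Setting equal to 5.42 and solving for X on (0,1) gives X = 0.629.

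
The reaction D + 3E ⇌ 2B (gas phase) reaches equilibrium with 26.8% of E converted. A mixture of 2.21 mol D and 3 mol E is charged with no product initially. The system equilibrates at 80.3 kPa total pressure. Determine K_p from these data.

K_p = 4.73e-05 kPa^-2

Take 3 mol E as basis and let X be its fractional conversion, so ξ = X.
Mole table: n_D = 2.21 − X; n_E = 3 − 3X; n_B = 2X.
n_T = Σnᵢ = 5.21 − 2X.
At X = 0.268: n_D = 1.94, n_E = 2.2, n_B = 0.536, n_T = 4.67.
p_i = (n_i/n_T)·P. K_p = p_B^2 / (p_D p_E^3) = 4.73e-05 kPa^-2.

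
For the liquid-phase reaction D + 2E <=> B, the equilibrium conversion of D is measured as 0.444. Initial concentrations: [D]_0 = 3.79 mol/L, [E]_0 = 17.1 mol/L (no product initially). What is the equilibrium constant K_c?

Let X = conversion of D.
Concentrations: [D] = 3.79 − 3.79X; [E] = 17.1 − 7.58X; [B] = 3.79X.
At X = 0.444: [D] = 2.11, [E] = 13.7, [B] = 1.68.
K_c = [B] / ([D] [E]^2) = 0.00423 (mol/L)^-2.

K_c = 0.00423 (mol/L)^-2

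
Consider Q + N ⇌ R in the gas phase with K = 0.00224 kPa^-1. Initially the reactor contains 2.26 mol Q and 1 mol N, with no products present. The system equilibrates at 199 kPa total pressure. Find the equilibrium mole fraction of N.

Let X = conversion of N (basis 1 mol N); extent of reaction ξ = X.
Species balance: n_Q = 2.26 − X; n_N = 1 − X; n_R = X.
Summing: n_T = 3.26 − X.
Mole fractions y_i = n_i/n_T; K = p_R / (p_Q p_N) with p_i = y_i·P.
Substituting and setting equal to 0.00224 kPa^-1 gives a polynomial in X; the root in (0,1) is X = 0.230.
Then n_N = 0.77, n_T = 3.03, so y_N = 0.254.

y_N = 0.254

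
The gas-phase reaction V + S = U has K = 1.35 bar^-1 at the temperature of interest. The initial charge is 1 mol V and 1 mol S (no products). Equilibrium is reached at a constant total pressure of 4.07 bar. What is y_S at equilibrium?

y_S = 0.282

Take 1 mol V as basis and let X be its fractional conversion, so ξ = X.
Mole table: n_V = 1 − X; n_S = 1 − X; n_U = X.
n_T = Σnᵢ = 2 − X.
With p_i = (n_i/n_T)P, K = p_U / (p_V p_S).
Setting this equal to 1.35 bar^-1 and taking the physical root (0 < X < 1) gives X = 0.608.
Then n_S = 0.392, n_T = 1.39, so y_S = 0.282.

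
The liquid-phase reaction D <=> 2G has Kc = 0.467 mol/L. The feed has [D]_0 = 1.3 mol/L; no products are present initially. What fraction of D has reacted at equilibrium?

X = 0.258

Let X = conversion of D; extent ξ = 1.3·X mol/L.
Concentrations: [D] = 1.3 − 1.3X; [G] = 2.6X.
Kc = [G]^2 / ([D]).
This equals 0.467 at X = 0.258 (the root in 0 < X < 1).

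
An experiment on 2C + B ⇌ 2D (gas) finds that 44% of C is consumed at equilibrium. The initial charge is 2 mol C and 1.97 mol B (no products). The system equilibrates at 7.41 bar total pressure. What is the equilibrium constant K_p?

Basis: 2 mol C initially; let X = conversion of C. Extent ξ = X.
At extent ξ: n_C = 2 − 2X; n_B = 1.97 − X; n_D = 2X.
n_T = Σnᵢ = 3.97 − X.
At X = 0.44: n_C = 1.12, n_B = 1.53, n_D = 0.88, n_T = 3.53.
p_i = (n_i/n_T)·P. K_p = p_D^2 / (p_C^2 p_B) = 0.192 bar^-1.

K_p = 0.192 bar^-1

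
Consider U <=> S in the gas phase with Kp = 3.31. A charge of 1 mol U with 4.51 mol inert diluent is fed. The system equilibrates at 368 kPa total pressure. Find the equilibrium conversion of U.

X = 0.768

Let X = conversion of U (basis 1 mol U); extent of reaction ξ = X.
Species balance: n_U = 1 − X; n_S = X; n_I = 4.51 (inert).
Total moles n_T = 5.51 (Δν = 0, constant).
Mole fractions y_i = n_i/n_T; Kp = p_S / (p_U) with p_i = y_i·P.
Equating to 3.31 and solving on 0 < X < 1: X = 0.768.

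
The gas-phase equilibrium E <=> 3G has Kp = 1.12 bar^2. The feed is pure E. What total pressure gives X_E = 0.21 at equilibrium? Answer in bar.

Basis: 1 mol E initially; let X = conversion of E. Extent ξ = X.
Mole table: n_E = 1 − X; n_G = 3X.
n_T = Σnᵢ = 1 + 2X.
Kp = p_G^3 / (p_E) with p_i = (n_i/n_T)·P.
At X = 0.21: the mole-fraction product g(X) = Π y_i^ν_i = 0.157. Since Kp = g(X)·P^{2}, P = (Kp/g)^(1/2) = (1.12/0.157)^(1/2) = 2.67 bar.

P = 2.67 bar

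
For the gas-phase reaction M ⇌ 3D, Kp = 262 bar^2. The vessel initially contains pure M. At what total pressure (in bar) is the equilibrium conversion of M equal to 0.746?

P = 6.07 bar

Let X = conversion of M (basis 1 mol M); extent of reaction ξ = X.
Species balance: n_M = 1 − X; n_D = 3X.
n_T = Σnᵢ = 1 + 2X.
Kp = p_D^3 / (p_M) with p_i = (n_i/n_T)·P.
At X = 0.746: the mole-fraction product g(X) = Π y_i^ν_i = 7.106. Since Kp = g(X)·P^{2}, P = (Kp/g)^(1/2) = (262/7.106)^(1/2) = 6.07 bar.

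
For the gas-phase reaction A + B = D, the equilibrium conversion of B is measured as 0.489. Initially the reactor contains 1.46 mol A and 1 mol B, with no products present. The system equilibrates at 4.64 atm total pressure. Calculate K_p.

Take 1 mol B as basis and let X be its fractional conversion, so ξ = X.
Mole table: n_A = 1.46 − X; n_B = 1 − X; n_D = X.
Summing: n_T = 2.46 − X.
At X = 0.489: n_A = 0.971, n_B = 0.511, n_D = 0.489, n_T = 1.97.
p_i = (n_i/n_T)·P. K_p = p_D / (p_A p_B) = 0.419 atm^-1.

K_p = 0.419 atm^-1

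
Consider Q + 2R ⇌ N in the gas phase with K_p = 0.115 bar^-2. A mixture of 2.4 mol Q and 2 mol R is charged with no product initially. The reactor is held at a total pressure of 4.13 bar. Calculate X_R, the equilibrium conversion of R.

Take 2 mol R as basis and let X be its fractional conversion, so ξ = X.
Moles: n_Q = 2.4 − X; n_R = 2 − 2X; n_N = X.
Summing: n_T = 4.4 − 2X.
y_i = n_i/n_T, p_i = y_i·P. K_p = p_N / (p_Q p_R^2).
Substituting and setting equal to 0.115 bar^-2 gives a polynomial in X; the root in (0,1) is X = 0.416.

X = 0.416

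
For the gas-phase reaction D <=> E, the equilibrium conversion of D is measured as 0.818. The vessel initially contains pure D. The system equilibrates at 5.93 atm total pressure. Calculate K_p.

K_p = 4.49

Take 1 mol D as basis and let X be its fractional conversion, so ξ = X.
Species balance: n_D = 1 − X; n_E = X.
Total moles n_T = 1 (Δν = 0, constant).
At X = 0.818: n_D = 0.182, n_E = 0.818, n_T = 1.
p_i = (n_i/n_T)·P. K_p = p_E / (p_D) = 4.49.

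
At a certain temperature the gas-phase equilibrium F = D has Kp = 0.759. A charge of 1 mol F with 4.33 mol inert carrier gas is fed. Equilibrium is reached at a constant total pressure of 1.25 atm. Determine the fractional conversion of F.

X = 0.431

Take 1 mol F as basis and let X be its fractional conversion, so ξ = X.
Mole table: n_F = 1 − X; n_D = X; n_I = 4.33 (inert).
Total moles n_T = 5.33 (Δν = 0, constant).
With p_i = (n_i/n_T)P, Kp = p_D / (p_F).
This yields a degree-1 equation in X; solving on (0,1), X = 0.431.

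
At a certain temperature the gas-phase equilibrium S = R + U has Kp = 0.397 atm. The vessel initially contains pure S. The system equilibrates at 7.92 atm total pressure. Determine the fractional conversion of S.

Take 1 mol S as basis and let X be its fractional conversion, so ξ = X.
Moles: n_S = 1 − X; n_R = X; n_U = X.
n_T = Σnᵢ = 1 + X.
With p_i = (n_i/n_T)P, Kp = p_R p_U / (p_S).
Substituting and setting equal to 0.397 atm gives a polynomial in X; the root in (0,1) is X = 0.218.

X = 0.218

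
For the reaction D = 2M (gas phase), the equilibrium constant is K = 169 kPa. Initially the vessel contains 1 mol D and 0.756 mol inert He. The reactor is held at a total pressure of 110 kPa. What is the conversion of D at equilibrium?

Let X = conversion of D (basis 1 mol D); extent of reaction ξ = X.
Mole table: n_D = 1 − X; n_M = 2X; n_I = 0.756 (inert).
Total moles n_T = 1.76 + X.
y_i = n_i/n_T, p_i = y_i·P. K = p_M^2 / (p_D).
Substituting and setting equal to 169 kPa gives a polynomial in X; the root in (0,1) is X = 0.601.

X = 0.601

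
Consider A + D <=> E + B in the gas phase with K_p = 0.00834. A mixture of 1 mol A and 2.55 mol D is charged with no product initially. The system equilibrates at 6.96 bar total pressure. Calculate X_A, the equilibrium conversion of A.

Basis: 1 mol A initially; let X = conversion of A. Extent ξ = X.
Mole table: n_A = 1 − X; n_D = 2.55 − X; n_E = X; n_B = X.
Since Δν = 0, n_T = 3.55 throughout.
y_i = n_i/n_T, p_i = y_i·P. K_p = p_E p_B / (p_A p_D).
Setting this equal to 0.00834 and taking the physical root (0 < X < 1) gives X = 0.132.

X = 0.132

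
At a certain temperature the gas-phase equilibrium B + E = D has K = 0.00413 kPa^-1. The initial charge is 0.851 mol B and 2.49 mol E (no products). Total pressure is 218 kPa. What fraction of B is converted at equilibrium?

Basis: 0.851 mol B initially; let X = conversion of B. Extent ξ = 0.851X.
Moles: n_B = 0.851 − 0.851X; n_E = 2.49 − 0.851X; n_D = 0.851X.
Total moles n_T = 3.34 − 0.851X.
Mole fractions y_i = n_i/n_T; K = p_D / (p_B p_E) with p_i = y_i·P.
Substituting and setting equal to 0.00413 kPa^-1 gives a polynomial in X; the root in (0,1) is X = 0.392.

X = 0.392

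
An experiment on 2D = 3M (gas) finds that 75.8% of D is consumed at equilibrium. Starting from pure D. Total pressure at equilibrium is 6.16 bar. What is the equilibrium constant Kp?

Kp = 112 bar

Basis: 1 mol D initially; let X = conversion of D. Extent ξ = 0.5X.
Mole table: n_D = 1 − X; n_M = 1.5X.
Summing: n_T = 1 + 0.5X.
At X = 0.758: n_D = 0.242, n_M = 1.14, n_T = 1.38.
p_i = (n_i/n_T)·P. Kp = p_M^3 / (p_D^2) = 112 bar.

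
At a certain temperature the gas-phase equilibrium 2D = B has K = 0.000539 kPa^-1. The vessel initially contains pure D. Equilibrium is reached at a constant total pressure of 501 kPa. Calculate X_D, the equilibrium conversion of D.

X = 0.307

Take 1 mol D as basis and let X be its fractional conversion, so ξ = 0.5X.
At extent ξ: n_D = 1 − X; n_B = 0.5X.
n_T = Σnᵢ = 1 − 0.5X.
With p_i = (n_i/n_T)P, K = p_B / (p_D^2).
Setting this equal to 0.000539 kPa^-1 and taking the physical root (0 < X < 1) gives X = 0.307.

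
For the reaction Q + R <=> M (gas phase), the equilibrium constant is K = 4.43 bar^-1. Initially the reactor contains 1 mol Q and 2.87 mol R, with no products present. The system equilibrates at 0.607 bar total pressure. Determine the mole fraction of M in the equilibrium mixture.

Take 1 mol Q as basis and let X be its fractional conversion, so ξ = X.
Species balance: n_Q = 1 − X; n_R = 2.87 − X; n_M = X.
Summing: n_T = 3.87 − X.
y_i = n_i/n_T, p_i = y_i·P. K = p_M / (p_Q p_R).
Substituting and setting equal to 4.43 bar^-1 gives a polynomial in X; the root in (0,1) is X = 0.650.
Then n_M = 0.65, n_T = 3.22, so y_M = 0.202.

y_M = 0.202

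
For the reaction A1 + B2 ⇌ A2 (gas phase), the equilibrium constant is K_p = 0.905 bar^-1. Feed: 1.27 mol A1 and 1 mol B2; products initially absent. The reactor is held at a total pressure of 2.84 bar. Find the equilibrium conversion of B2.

X = 0.523

Basis: 1 mol B2 initially; let X = conversion of B2. Extent ξ = X.
Moles: n_A1 = 1.27 − X; n_B2 = 1 − X; n_A2 = X.
Summing: n_T = 2.27 − X.
Mole fractions y_i = n_i/n_T; K_p = p_A2 / (p_A1 p_B2) with p_i = y_i·P.
This yields a degree-2 equation in X; solving on (0,1), X = 0.523.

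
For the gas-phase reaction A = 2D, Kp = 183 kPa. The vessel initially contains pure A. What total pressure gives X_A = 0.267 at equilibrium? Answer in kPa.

P = 596 kPa

Let X = conversion of A (basis 1 mol A); extent of reaction ξ = X.
At extent ξ: n_A = 1 − X; n_D = 2X.
Total moles n_T = 1 + X.
Kp = p_D^2 / (p_A) with p_i = (n_i/n_T)·P.
At X = 0.267: the mole-fraction product g(X) = Π y_i^ν_i = 0.307. Since Kp = g(X)·P^{1}, P = (Kp/g)^(1/1) = (183/0.307)^(1/1) = 596 kPa.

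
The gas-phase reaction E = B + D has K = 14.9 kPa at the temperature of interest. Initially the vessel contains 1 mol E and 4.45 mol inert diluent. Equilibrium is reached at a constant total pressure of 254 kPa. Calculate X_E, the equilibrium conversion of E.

X = 0.440

Basis: 1 mol E initially; let X = conversion of E. Extent ξ = X.
Moles: n_E = 1 − X; n_B = X; n_D = X; n_I = 4.45 (inert).
n_T = Σnᵢ = 5.45 + X.
With p_i = (n_i/n_T)P, K = p_B p_D / (p_E).
Equating to 14.9 kPa and solving on 0 < X < 1: X = 0.440.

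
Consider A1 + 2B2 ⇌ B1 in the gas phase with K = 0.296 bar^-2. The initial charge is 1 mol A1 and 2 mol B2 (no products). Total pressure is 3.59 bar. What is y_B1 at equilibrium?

y_B1 = 0.244

Let X = conversion of A1 (basis 1 mol A1); extent of reaction ξ = X.
Moles: n_A1 = 1 − X; n_B2 = 2 − 2X; n_B1 = X.
Summing: n_T = 3 − 2X.
Mole fractions y_i = n_i/n_T; K = p_B1 / (p_A1 p_B2^2) with p_i = y_i·P.
Substituting and setting equal to 0.296 bar^-2 gives a polynomial in X; the root in (0,1) is X = 0.492.
Then n_B1 = 0.492, n_T = 2.02, so y_B1 = 0.244.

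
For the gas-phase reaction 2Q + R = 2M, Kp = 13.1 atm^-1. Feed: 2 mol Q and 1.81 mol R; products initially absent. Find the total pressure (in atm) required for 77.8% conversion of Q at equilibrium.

Let X = conversion of Q (basis 2 mol Q); extent of reaction ξ = X.
Mole table: n_Q = 2 − 2X; n_R = 1.81 − X; n_M = 2X.
Total moles n_T = 3.81 − X.
Kp = p_M^2 / (p_Q^2 p_R) with p_i = (n_i/n_T)·P.
At X = 0.778: the mole-fraction product g(X) = Π y_i^ν_i = 36.08. Since Kp = g(X)·P^{-1}, P = (g/Kp)^(1/1) = (36.08/13.1)^(1/1) = 2.75 atm.

P = 2.75 atm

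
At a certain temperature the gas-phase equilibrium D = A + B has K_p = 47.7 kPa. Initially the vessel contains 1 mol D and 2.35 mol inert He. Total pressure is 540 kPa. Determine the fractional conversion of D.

Basis: 1 mol D initially; let X = conversion of D. Extent ξ = X.
At extent ξ: n_D = 1 − X; n_A = X; n_B = X; n_I = 2.35 (inert).
n_T = Σnᵢ = 3.35 + X.
Mole fractions y_i = n_i/n_T; K_p = p_A p_B / (p_D) with p_i = y_i·P.
Equating to 47.7 kPa and solving on 0 < X < 1: X = 0.435.

X = 0.435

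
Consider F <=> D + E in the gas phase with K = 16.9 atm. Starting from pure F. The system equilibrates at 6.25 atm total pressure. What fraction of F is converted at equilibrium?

Take 1 mol F as basis and let X be its fractional conversion, so ξ = X.
Species balance: n_F = 1 − X; n_D = X; n_E = X.
Summing: n_T = 1 + X.
y_i = n_i/n_T, p_i = y_i·P. K = p_D p_E / (p_F).
This yields a degree-2 equation in X; solving on (0,1), X = 0.854.

X = 0.854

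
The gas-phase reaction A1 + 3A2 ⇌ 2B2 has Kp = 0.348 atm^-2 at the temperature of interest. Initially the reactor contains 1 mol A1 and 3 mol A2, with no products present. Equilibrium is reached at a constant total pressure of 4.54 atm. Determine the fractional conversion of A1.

Basis: 1 mol A1 initially; let X = conversion of A1. Extent ξ = X.
At extent ξ: n_A1 = 1 − X; n_A2 = 3 − 3X; n_B2 = 2X.
Summing: n_T = 4 − 2X.
With p_i = (n_i/n_T)P, Kp = p_B2^2 / (p_A1 p_A2^3).
Setting this equal to 0.348 atm^-2 and taking the physical root (0 < X < 1) gives X = 0.527.

X = 0.527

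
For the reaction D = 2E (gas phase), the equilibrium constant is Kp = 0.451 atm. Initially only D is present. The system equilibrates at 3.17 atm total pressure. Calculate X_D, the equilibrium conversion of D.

X = 0.185

Basis: 1 mol D initially; let X = conversion of D. Extent ξ = X.
Mole table: n_D = 1 − X; n_E = 2X.
n_T = Σnᵢ = 1 + X.
With p_i = (n_i/n_T)P, Kp = p_E^2 / (p_D).
Equating to 0.451 atm and solving on 0 < X < 1: X = 0.185.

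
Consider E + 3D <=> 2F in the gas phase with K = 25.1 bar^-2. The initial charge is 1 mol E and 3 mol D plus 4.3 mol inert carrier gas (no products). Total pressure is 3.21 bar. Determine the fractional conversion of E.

Let X = conversion of E (basis 1 mol E); extent of reaction ξ = X.
Moles: n_E = 1 − X; n_D = 3 − 3X; n_F = 2X; n_I = 4.3 (inert).
n_T = Σnᵢ = 8.3 − 2X.
Mole fractions y_i = n_i/n_T; K = p_F^2 / (p_E p_D^3) with p_i = y_i·P.
Equating to 25.1 bar^-2 and solving on 0 < X < 1: X = 0.667.

X = 0.667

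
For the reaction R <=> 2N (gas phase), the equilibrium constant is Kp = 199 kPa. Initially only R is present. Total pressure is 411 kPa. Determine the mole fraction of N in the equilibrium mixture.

Take 1 mol R as basis and let X be its fractional conversion, so ξ = X.
Species balance: n_R = 1 − X; n_N = 2X.
Summing: n_T = 1 + X.
With p_i = (n_i/n_T)P, Kp = p_N^2 / (p_R).
Setting this equal to 199 kPa and taking the physical root (0 < X < 1) gives X = 0.329.
Then n_N = 0.657, n_T = 1.33, so y_N = 0.495.

y_N = 0.495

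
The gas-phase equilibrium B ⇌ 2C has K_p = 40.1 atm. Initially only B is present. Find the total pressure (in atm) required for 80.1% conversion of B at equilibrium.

P = 5.6 atm

Take 1 mol B as basis and let X be its fractional conversion, so ξ = X.
Moles: n_B = 1 − X; n_C = 2X.
n_T = Σnᵢ = 1 + X.
K_p = p_C^2 / (p_B) with p_i = (n_i/n_T)·P.
At X = 0.801: the mole-fraction product g(X) = Π y_i^ν_i = 7.161. Since K_p = g(X)·P^{1}, P = (K_p/g)^(1/1) = (40.1/7.161)^(1/1) = 5.6 atm.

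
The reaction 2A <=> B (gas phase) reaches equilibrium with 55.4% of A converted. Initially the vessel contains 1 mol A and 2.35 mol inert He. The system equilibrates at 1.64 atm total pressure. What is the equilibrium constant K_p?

Let X = conversion of A (basis 1 mol A); extent of reaction ξ = 0.5X.
Moles: n_A = 1 − X; n_B = 0.5X; n_I = 2.35 (inert).
Total moles n_T = 3.35 − 0.5X.
At X = 0.554: n_A = 0.446, n_B = 0.277, n_T = 3.07.
p_i = (n_i/n_T)·P. K_p = p_B / (p_A^2) = 2.61 atm^-1.

K_p = 2.61 atm^-1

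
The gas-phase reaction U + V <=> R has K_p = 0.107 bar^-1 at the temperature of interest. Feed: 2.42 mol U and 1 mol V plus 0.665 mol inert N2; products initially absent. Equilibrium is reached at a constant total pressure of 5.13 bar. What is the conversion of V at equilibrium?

X = 0.237

Basis: 1 mol V initially; let X = conversion of V. Extent ξ = X.
Mole table: n_U = 2.42 − X; n_V = 1 − X; n_R = X; n_I = 0.665 (inert).
Summing: n_T = 4.08 − X.
With p_i = (n_i/n_T)P, K_p = p_R / (p_U p_V).
Substituting and setting equal to 0.107 bar^-1 gives a polynomial in X; the root in (0,1) is X = 0.237.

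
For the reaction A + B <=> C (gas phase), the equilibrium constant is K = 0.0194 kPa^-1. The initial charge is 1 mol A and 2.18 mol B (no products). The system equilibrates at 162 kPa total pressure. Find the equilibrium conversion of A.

X = 0.655

Take 1 mol A as basis and let X be its fractional conversion, so ξ = X.
Species balance: n_A = 1 − X; n_B = 2.18 − X; n_C = X.
Total moles n_T = 3.18 − X.
With p_i = (n_i/n_T)P, K = p_C / (p_A p_B).
Setting this equal to 0.0194 kPa^-1 and taking the physical root (0 < X < 1) gives X = 0.655.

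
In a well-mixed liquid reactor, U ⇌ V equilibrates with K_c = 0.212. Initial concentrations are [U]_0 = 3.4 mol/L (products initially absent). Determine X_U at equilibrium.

X = 0.175

Let X = conversion of U; extent ξ = 3.4·X mol/L.
Concentrations: [U] = 3.4 − 3.4X; [V] = 3.4X.
K_c = [V] / ([U]).
Equating to 0.212: the physical root is X = 0.175.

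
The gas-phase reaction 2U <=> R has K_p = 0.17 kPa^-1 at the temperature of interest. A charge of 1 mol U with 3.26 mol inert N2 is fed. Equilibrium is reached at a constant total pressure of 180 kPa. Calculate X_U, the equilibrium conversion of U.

Let X = conversion of U (basis 1 mol U); extent of reaction ξ = 0.5X.
At extent ξ: n_U = 1 − X; n_R = 0.5X; n_I = 3.26 (inert).
Total moles n_T = 4.26 − 0.5X.
Mole fractions y_i = n_i/n_T; K_p = p_R / (p_U^2) with p_i = y_i·P.
Setting this equal to 0.17 kPa^-1 and taking the physical root (0 < X < 1) gives X = 0.778.

X = 0.778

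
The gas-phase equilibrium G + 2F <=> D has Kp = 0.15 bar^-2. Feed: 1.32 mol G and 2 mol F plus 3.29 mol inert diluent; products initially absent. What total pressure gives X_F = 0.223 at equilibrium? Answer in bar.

P = 4.62 bar

Basis: 2 mol F initially; let X = conversion of F. Extent ξ = X.
At extent ξ: n_G = 1.32 − X; n_F = 2 − 2X; n_D = X; n_I = 3.29 (inert).
n_T = Σnᵢ = 6.61 − 2X.
Kp = p_D / (p_G p_F^2) with p_i = (n_i/n_T)·P.
At X = 0.223: the mole-fraction product g(X) = Π y_i^ν_i = 3.198. Since Kp = g(X)·P^{-2}, P = (g/Kp)^(1/2) = (3.198/0.15)^(1/2) = 4.62 bar.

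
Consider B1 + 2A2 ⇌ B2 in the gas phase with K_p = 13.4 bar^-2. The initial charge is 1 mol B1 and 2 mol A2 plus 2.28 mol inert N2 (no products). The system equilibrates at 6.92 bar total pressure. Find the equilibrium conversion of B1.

Take 1 mol B1 as basis and let X be its fractional conversion, so ξ = X.
At extent ξ: n_B1 = 1 − X; n_A2 = 2 − 2X; n_B2 = X; n_I = 2.28 (inert).
Summing: n_T = 5.28 − 2X.
y_i = n_i/n_T, p_i = y_i·P. K_p = p_B2 / (p_B1 p_A2^2).
Substituting and setting equal to 13.4 bar^-2 gives a polynomial in X; the root in (0,1) is X = 0.838.

X = 0.838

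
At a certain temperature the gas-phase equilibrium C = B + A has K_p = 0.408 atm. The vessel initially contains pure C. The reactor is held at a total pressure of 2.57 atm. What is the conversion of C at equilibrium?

X = 0.370

Basis: 1 mol C initially; let X = conversion of C. Extent ξ = X.
Mole table: n_C = 1 − X; n_B = X; n_A = X.
Summing: n_T = 1 + X.
y_i = n_i/n_T, p_i = y_i·P. K_p = p_B p_A / (p_C).
Equating to 0.408 atm and solving on 0 < X < 1: X = 0.370.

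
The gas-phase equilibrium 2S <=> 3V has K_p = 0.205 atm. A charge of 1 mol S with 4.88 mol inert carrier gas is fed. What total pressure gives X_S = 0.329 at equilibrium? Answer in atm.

P = 4.64 atm

Take 1 mol S as basis and let X be its fractional conversion, so ξ = 0.5X.
Species balance: n_S = 1 − X; n_V = 1.5X; n_I = 4.88 (inert).
n_T = Σnᵢ = 5.88 + 0.5X.
K_p = p_V^3 / (p_S^2) with p_i = (n_i/n_T)·P.
At X = 0.329: the mole-fraction product g(X) = Π y_i^ν_i = 0.04416. Since K_p = g(X)·P^{1}, P = (K_p/g)^(1/1) = (0.205/0.04416)^(1/1) = 4.64 atm.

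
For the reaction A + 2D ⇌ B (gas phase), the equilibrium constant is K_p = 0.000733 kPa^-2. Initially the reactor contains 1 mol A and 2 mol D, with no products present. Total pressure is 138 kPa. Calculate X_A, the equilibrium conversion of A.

Let X = conversion of A (basis 1 mol A); extent of reaction ξ = X.
Moles: n_A = 1 − X; n_D = 2 − 2X; n_B = X.
Summing: n_T = 3 − 2X.
y_i = n_i/n_T, p_i = y_i·P. K_p = p_B / (p_A p_D^2).
This yields a degree-3 equation in X; solving on (0,1), X = 0.680.

X = 0.680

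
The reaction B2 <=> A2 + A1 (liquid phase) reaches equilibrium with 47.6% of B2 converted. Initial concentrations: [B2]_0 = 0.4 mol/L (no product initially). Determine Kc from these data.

Let X = conversion of B2.
Concentrations: [B2] = 0.4 − 0.4X; [A2] = 0.4X; [A1] = 0.4X.
At X = 0.476: [B2] = 0.21, [A2] = 0.19, [A1] = 0.19.
Kc = [A2] [A1] / ([B2]) = 0.173 mol/L.

Kc = 0.173 mol/L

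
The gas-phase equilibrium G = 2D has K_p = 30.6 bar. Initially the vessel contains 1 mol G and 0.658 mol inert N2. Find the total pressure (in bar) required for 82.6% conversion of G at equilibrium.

P = 4.85 bar

Basis: 1 mol G initially; let X = conversion of G. Extent ξ = X.
Moles: n_G = 1 − X; n_D = 2X; n_I = 0.658 (inert).
Summing: n_T = 1.66 + X.
K_p = p_D^2 / (p_G) with p_i = (n_i/n_T)·P.
At X = 0.826: the mole-fraction product g(X) = Π y_i^ν_i = 6.314. Since K_p = g(X)·P^{1}, P = (K_p/g)^(1/1) = (30.6/6.314)^(1/1) = 4.85 bar.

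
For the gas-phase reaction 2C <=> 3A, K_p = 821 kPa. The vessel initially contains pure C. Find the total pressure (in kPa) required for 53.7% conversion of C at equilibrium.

Let X = conversion of C (basis 1 mol C); extent of reaction ξ = 0.5X.
Mole table: n_C = 1 − X; n_A = 1.5X.
Total moles n_T = 1 + 0.5X.
K_p = p_A^3 / (p_C^2) with p_i = (n_i/n_T)·P.
At X = 0.537: the mole-fraction product g(X) = Π y_i^ν_i = 1.922. Since K_p = g(X)·P^{1}, P = (K_p/g)^(1/1) = (821/1.922)^(1/1) = 427 kPa.

P = 427 kPa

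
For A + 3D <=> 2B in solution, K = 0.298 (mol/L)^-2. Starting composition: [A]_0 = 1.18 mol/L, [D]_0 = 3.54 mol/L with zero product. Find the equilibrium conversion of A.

Let X = conversion of A; extent ξ = 1.18·X mol/L.
Concentrations: [A] = 1.18 − 1.18X; [D] = 3.54 − 3.54X; [B] = 2.36X.
K = [B]^2 / ([A] [D]^3).
Equating to 0.298 (mol/L)^-2: the physical root is X = 0.470.

X = 0.470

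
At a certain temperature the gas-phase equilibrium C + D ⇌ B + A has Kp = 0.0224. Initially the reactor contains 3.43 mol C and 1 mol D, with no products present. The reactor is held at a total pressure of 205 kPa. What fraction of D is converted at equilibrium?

Let X = conversion of D (basis 1 mol D); extent of reaction ξ = X.
Moles: n_C = 3.43 − X; n_D = 1 − X; n_B = X; n_A = X.
n_T stays at 4.43 (no change in mole number).
Mole fractions y_i = n_i/n_T; Kp = p_B p_A / (p_C p_D) with p_i = y_i·P.
Substituting and setting equal to 0.0224 gives a polynomial in X; the root in (0,1) is X = 0.234.

X = 0.234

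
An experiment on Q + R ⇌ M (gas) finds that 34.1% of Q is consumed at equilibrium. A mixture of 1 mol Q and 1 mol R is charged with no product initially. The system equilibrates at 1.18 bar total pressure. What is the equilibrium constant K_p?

K_p = 1.1 bar^-1

Let X = conversion of Q (basis 1 mol Q); extent of reaction ξ = X.
Mole table: n_Q = 1 − X; n_R = 1 − X; n_M = X.
n_T = Σnᵢ = 2 − X.
At X = 0.341: n_Q = 0.659, n_R = 0.659, n_M = 0.341, n_T = 1.66.
p_i = (n_i/n_T)·P. K_p = p_M / (p_Q p_R) = 1.1 bar^-1.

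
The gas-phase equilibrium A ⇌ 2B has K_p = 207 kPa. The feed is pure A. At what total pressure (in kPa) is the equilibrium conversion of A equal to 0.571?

Let X = conversion of A (basis 1 mol A); extent of reaction ξ = X.
Mole table: n_A = 1 − X; n_B = 2X.
Total moles n_T = 1 + X.
K_p = p_B^2 / (p_A) with p_i = (n_i/n_T)·P.
At X = 0.571: the mole-fraction product g(X) = Π y_i^ν_i = 1.935. Since K_p = g(X)·P^{1}, P = (K_p/g)^(1/1) = (207/1.935)^(1/1) = 107 kPa.

P = 107 kPa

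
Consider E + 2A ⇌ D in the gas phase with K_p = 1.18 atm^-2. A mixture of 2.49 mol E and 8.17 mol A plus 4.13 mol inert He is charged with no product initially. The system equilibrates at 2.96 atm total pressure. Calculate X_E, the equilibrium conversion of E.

X = 0.653

Take 2.49 mol E as basis and let X be its fractional conversion, so ξ = 2.49X.
Species balance: n_E = 2.49 − 2.49X; n_A = 8.17 − 4.98X; n_D = 2.49X; n_I = 4.13 (inert).
Summing: n_T = 14.8 − 4.98X.
Mole fractions y_i = n_i/n_T; K_p = p_D / (p_E p_A^2) with p_i = y_i·P.
Equating to 1.18 atm^-2 and solving on 0 < X < 1: X = 0.653.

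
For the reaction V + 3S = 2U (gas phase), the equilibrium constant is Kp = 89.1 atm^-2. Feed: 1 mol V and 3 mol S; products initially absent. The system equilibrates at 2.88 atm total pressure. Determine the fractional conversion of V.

X = 0.834

Take 1 mol V as basis and let X be its fractional conversion, so ξ = X.
At extent ξ: n_V = 1 − X; n_S = 3 − 3X; n_U = 2X.
Total moles n_T = 4 − 2X.
With p_i = (n_i/n_T)P, Kp = p_U^2 / (p_V p_S^3).
This yields a degree-4 equation in X; solving on (0,1), X = 0.834.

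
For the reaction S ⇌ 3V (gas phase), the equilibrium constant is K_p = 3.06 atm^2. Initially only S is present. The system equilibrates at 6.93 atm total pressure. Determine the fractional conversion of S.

Basis: 1 mol S initially; let X = conversion of S. Extent ξ = X.
At extent ξ: n_S = 1 − X; n_V = 3X.
Summing: n_T = 1 + 2X.
y_i = n_i/n_T, p_i = y_i·P. K_p = p_V^3 / (p_S).
This yields a degree-3 equation in X; solving on (0,1), X = 0.150.

X = 0.150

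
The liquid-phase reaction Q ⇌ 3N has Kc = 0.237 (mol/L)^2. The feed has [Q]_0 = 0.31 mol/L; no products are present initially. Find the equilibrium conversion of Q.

Let X = conversion of Q; extent ξ = 0.31·X mol/L.
Concentrations: [Q] = 0.31 − 0.31X; [N] = 0.93X.
Kc = [N]^3 / ([Q]).
Solving Kc = 0.237 for X ∈ (0,1): X = 0.383.

X = 0.383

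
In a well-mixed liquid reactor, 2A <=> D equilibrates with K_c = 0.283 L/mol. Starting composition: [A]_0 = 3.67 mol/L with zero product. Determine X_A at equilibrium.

X = 0.506

Let X = conversion of A; extent ξ = 3.67X/2 mol/L.
Concentrations: [A] = 3.67 − 3.67X; [D] = 1.83X.
K_c = [D] / ([A]^2).
Equating to 0.283 L/mol: the physical root is X = 0.506.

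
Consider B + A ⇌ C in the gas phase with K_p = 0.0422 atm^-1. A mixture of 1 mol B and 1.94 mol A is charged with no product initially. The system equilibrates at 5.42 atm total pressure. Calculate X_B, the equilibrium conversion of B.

X = 0.128

Let X = conversion of B (basis 1 mol B); extent of reaction ξ = X.
Mole table: n_B = 1 − X; n_A = 1.94 − X; n_C = X.
n_T = Σnᵢ = 2.94 − X.
y_i = n_i/n_T, p_i = y_i·P. K_p = p_C / (p_B p_A).
Equating to 0.0422 atm^-1 and solving on 0 < X < 1: X = 0.128.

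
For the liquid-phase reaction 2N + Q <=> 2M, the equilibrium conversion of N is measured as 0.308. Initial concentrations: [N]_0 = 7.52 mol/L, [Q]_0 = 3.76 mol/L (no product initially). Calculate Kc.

Let X = conversion of N.
Concentrations: [N] = 7.52 − 7.52X; [Q] = 3.76 − 3.76X; [M] = 7.52X.
At X = 0.308: [N] = 5.2, [Q] = 2.6, [M] = 2.32.
Kc = [M]^2 / ([N]^2 [Q]) = 0.0761 L/mol.

Kc = 0.0761 L/mol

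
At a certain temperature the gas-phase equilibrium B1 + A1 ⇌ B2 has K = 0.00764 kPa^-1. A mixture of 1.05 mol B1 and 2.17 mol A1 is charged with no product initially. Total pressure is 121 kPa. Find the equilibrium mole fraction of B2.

y_B2 = 0.136

Let X = conversion of B1 (basis 1.05 mol B1); extent of reaction ξ = 1.05X.
At extent ξ: n_B1 = 1.05 − 1.05X; n_A1 = 2.17 − 1.05X; n_B2 = 1.05X.
n_T = Σnᵢ = 3.22 − 1.05X.
y_i = n_i/n_T, p_i = y_i·P. K = p_B2 / (p_B1 p_A1).
Setting this equal to 0.00764 kPa^-1 and taking the physical root (0 < X < 1) gives X = 0.368.
Then n_B2 = 0.386, n_T = 2.83, so y_B2 = 0.136.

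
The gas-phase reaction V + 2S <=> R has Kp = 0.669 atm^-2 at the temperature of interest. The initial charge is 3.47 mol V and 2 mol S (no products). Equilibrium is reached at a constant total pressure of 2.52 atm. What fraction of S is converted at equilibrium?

X = 0.542

Basis: 2 mol S initially; let X = conversion of S. Extent ξ = X.
Moles: n_V = 3.47 − X; n_S = 2 − 2X; n_R = X.
n_T = Σnᵢ = 5.47 − 2X.
y_i = n_i/n_T, p_i = y_i·P. Kp = p_R / (p_V p_S^2).
Substituting and setting equal to 0.669 atm^-2 gives a polynomial in X; the root in (0,1) is X = 0.542.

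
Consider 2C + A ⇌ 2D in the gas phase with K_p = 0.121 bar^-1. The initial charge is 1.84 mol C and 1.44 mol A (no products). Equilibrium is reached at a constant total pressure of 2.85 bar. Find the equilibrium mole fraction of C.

Take 1.84 mol C as basis and let X be its fractional conversion, so ξ = 0.92X.
At extent ξ: n_C = 1.84 − 1.84X; n_A = 1.44 − 0.92X; n_D = 1.84X.
Summing: n_T = 3.28 − 0.92X.
With p_i = (n_i/n_T)P, K_p = p_D^2 / (p_C^2 p_A).
This yields a degree-3 equation in X; solving on (0,1), X = 0.269.
Then n_C = 1.34, n_T = 3.03, so y_C = 0.443.

y_C = 0.443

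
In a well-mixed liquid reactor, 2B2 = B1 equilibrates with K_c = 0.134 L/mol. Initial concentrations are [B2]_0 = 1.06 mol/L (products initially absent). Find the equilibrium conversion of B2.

Let X = conversion of B2; extent ξ = 1.06X/2 mol/L.
Concentrations: [B2] = 1.06 − 1.06X; [B1] = 0.53X.
K_c = [B1] / ([B2]^2).
Solving K_c = 0.134 for X ∈ (0,1): X = 0.188.

X = 0.188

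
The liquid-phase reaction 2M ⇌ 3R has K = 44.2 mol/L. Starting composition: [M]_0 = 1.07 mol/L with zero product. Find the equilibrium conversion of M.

X = 0.797

Let X = conversion of M; extent ξ = 1.07X/2 mol/L.
Concentrations: [M] = 1.07 − 1.07X; [R] = 1.6X.
K = [R]^3 / ([M]^2).
This equals 44.2 at X = 0.797 (the root in 0 < X < 1).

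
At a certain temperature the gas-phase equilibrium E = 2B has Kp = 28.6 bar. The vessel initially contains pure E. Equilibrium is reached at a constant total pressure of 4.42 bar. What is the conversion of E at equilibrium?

Basis: 1 mol E initially; let X = conversion of E. Extent ξ = X.
Mole table: n_E = 1 − X; n_B = 2X.
n_T = Σnᵢ = 1 + X.
y_i = n_i/n_T, p_i = y_i·P. Kp = p_B^2 / (p_E).
Setting this equal to 28.6 bar and taking the physical root (0 < X < 1) gives X = 0.786.

X = 0.786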